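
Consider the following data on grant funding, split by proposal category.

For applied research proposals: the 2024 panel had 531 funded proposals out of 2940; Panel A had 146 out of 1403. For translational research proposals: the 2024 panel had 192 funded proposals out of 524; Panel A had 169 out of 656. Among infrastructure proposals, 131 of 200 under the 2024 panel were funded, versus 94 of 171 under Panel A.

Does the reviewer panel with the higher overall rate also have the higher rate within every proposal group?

Applied research: the 2024 panel 531/2940 = 18.1%, Panel A 146/1403 = 10.4% → the 2024 panel
Translational research: the 2024 panel 192/524 = 36.6%, Panel A 169/656 = 25.8% → the 2024 panel
Infrastructure: the 2024 panel 131/200 = 65.5%, Panel A 94/171 = 55.0% → the 2024 panel
Overall: the 2024 panel 854/3664 = 23.3%, Panel A 409/2230 = 18.3% → the 2024 panel
The 2024 panel wins overall and in every proposal group — no reversal.

Yes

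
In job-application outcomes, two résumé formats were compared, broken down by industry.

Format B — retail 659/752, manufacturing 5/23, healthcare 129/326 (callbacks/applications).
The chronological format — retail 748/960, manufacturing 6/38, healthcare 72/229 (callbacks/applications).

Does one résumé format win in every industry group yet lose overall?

Retail: Format B 659/752 = 87.6%, the chronological format 748/960 = 77.9% → Format B
Manufacturing: Format B 5/23 = 21.7%, the chronological format 6/38 = 15.8% → Format B
Healthcare: Format B 129/326 = 39.6%, the chronological format 72/229 = 31.4% → Format B
Overall: Format B 793/1101 = 72.0%, the chronological format 826/1227 = 67.3% → Format B
Format B wins overall and in every industry group — no reversal.

No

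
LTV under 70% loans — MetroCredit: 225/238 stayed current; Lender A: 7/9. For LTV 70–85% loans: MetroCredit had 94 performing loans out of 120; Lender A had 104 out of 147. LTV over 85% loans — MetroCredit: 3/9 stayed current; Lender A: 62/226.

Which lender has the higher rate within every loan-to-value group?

LTV under 70%: MetroCredit 225/238 = 94.5%, Lender A 7/9 = 77.8% → MetroCredit
LTV 70–85%: MetroCredit 94/120 = 78.3%, Lender A 104/147 = 70.7% → MetroCredit
LTV over 85%: MetroCredit 3/9 = 33.3%, Lender A 62/226 = 27.4% → MetroCredit
MetroCredit has the higher rate in all 3 groups.

MetroCredit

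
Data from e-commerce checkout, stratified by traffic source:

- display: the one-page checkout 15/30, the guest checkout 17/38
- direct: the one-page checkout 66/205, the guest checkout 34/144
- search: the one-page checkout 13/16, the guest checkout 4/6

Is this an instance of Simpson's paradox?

No

Display: the one-page checkout 15/30 = 50.0%, the guest checkout 17/38 = 44.7% → the one-page checkout
Direct: the one-page checkout 66/205 = 32.2%, the guest checkout 34/144 = 23.6% → the one-page checkout
Search: the one-page checkout 13/16 = 81.2%, the guest checkout 4/6 = 66.7% → the one-page checkout
Overall: the one-page checkout 94/251 = 37.5%, the guest checkout 55/188 = 29.3% → the one-page checkout
The one-page checkout wins overall and in every traffic group — no reversal.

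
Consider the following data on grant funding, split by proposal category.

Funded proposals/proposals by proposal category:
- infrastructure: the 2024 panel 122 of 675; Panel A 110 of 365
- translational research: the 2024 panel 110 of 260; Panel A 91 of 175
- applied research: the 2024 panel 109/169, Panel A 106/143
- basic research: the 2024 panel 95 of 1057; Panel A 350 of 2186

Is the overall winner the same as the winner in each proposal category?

Yes

Infrastructure: the 2024 panel 122/675 = 18.1%, Panel A 110/365 = 30.1% → Panel A
Translational research: the 2024 panel 110/260 = 42.3%, Panel A 91/175 = 52.0% → Panel A
Applied research: the 2024 panel 109/169 = 64.5%, Panel A 106/143 = 74.1% → Panel A
Basic research: the 2024 panel 95/1057 = 9.0%, Panel A 350/2186 = 16.0% → Panel A
Overall: the 2024 panel 436/2161 = 20.2%, Panel A 657/2869 = 22.9% → Panel A
Panel A wins overall and in every proposal group — no reversal.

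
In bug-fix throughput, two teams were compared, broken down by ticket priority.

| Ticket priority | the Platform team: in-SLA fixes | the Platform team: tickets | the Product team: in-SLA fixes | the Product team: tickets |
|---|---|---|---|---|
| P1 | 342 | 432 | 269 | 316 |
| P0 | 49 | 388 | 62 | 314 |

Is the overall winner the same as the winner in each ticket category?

P1: the Platform team 342/432 = 79.2%, the Product team 269/316 = 85.1% → the Product team
P0: the Platform team 49/388 = 12.6%, the Product team 62/314 = 19.7% → the Product team
Overall: the Platform team 391/820 = 47.7%, the Product team 331/630 = 52.5% → the Product team
The Product team wins overall and in every ticket group — no reversal.

Yes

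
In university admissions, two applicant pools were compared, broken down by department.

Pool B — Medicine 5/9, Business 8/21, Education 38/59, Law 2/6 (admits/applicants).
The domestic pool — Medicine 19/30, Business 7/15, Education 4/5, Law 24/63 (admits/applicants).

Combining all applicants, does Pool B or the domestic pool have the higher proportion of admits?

Pool B

Medicine: Pool B 5/9 = 55.6%, the domestic pool 19/30 = 63.3% → the domestic pool
Business: Pool B 8/21 = 38.1%, the domestic pool 7/15 = 46.7% → the domestic pool
Education: Pool B 38/59 = 64.4%, the domestic pool 4/5 = 80.0% → the domestic pool
Law: Pool B 2/6 = 33.3%, the domestic pool 24/63 = 38.1% → the domestic pool
Overall: Pool B 53/95 = 55.8%, the domestic pool 54/113 = 47.8% → Pool B
(The domestic pool wins every department group but Pool B wins overall — the domestic pool's applicants skew toward the low-rate Law group.)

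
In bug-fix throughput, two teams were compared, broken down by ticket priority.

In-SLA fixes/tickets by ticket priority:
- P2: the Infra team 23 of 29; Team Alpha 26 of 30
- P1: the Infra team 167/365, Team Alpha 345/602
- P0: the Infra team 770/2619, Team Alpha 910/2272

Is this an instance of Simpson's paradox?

No

P2: the Infra team 23/29 = 79.3%, Team Alpha 26/30 = 86.7% → Team Alpha
P1: the Infra team 167/365 = 45.8%, Team Alpha 345/602 = 57.3% → Team Alpha
P0: the Infra team 770/2619 = 29.4%, Team Alpha 910/2272 = 40.1% → Team Alpha
Overall: the Infra team 960/3013 = 31.9%, Team Alpha 1281/2904 = 44.1% → Team Alpha
Team Alpha wins overall and in every ticket group — no reversal.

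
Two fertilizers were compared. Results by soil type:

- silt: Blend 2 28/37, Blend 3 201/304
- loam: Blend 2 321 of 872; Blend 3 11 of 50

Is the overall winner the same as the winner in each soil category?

No

Silt: Blend 2 28/37 = 75.7%, Blend 3 201/304 = 66.1% → Blend 2
Loam: Blend 2 321/872 = 36.8%, Blend 3 11/50 = 22.0% → Blend 2
Overall: Blend 2 349/909 = 38.4%, Blend 3 212/354 = 59.9% → Blend 3
Blend 2 wins each soil group but Blend 3 wins overall — the comparison reverses. Blend 2's plots skew toward loam, which has a lower base rate.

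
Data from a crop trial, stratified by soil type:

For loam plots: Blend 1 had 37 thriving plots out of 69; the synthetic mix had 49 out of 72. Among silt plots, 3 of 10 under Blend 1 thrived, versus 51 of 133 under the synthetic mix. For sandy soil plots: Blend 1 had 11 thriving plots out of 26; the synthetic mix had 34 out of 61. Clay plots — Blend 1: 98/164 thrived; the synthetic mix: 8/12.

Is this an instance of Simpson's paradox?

Yes

Loam: Blend 1 37/69 = 53.6%, the synthetic mix 49/72 = 68.1% → the synthetic mix
Silt: Blend 1 3/10 = 30.0%, the synthetic mix 51/133 = 38.3% → the synthetic mix
Sandy soil: Blend 1 11/26 = 42.3%, the synthetic mix 34/61 = 55.7% → the synthetic mix
Clay: Blend 1 98/164 = 59.8%, the synthetic mix 8/12 = 66.7% → the synthetic mix
Overall: Blend 1 149/269 = 55.4%, the synthetic mix 142/278 = 51.1% → Blend 1
The synthetic mix wins each soil group but Blend 1 wins overall — the comparison reverses. The synthetic mix's plots skew toward silt, which has a lower base rate.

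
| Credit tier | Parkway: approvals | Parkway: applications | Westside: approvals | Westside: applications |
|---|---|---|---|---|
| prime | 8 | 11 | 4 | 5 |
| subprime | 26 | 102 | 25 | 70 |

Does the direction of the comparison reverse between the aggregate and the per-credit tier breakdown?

No

Prime: Parkway 8/11 = 72.7%, Westside 4/5 = 80.0% → Westside
Subprime: Parkway 26/102 = 25.5%, Westside 25/70 = 35.7% → Westside
Overall: Parkway 34/113 = 30.1%, Westside 29/75 = 38.7% → Westside
Westside wins overall and in every credit group — no reversal.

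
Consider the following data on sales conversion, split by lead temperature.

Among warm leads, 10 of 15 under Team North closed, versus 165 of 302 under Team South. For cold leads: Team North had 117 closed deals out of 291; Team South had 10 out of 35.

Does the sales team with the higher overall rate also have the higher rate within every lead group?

No

Warm: Team North 10/15 = 66.7%, Team South 165/302 = 54.6% → Team North
Cold: Team North 117/291 = 40.2%, Team South 10/35 = 28.6% → Team North
Overall: Team North 127/306 = 41.5%, Team South 175/337 = 51.9% → Team South
Team North wins each lead group but Team South wins overall — the comparison reverses. Team North's leads skew toward cold, which has a lower base rate.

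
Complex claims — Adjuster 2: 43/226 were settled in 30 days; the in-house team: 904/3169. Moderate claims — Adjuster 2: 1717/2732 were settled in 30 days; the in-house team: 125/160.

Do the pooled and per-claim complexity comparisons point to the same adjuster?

Complex: Adjuster 2 43/226 = 19.0%, the in-house team 904/3169 = 28.5% → the in-house team
Moderate: Adjuster 2 1717/2732 = 62.8%, the in-house team 125/160 = 78.1% → the in-house team
Overall: Adjuster 2 1760/2958 = 59.5%, the in-house team 1029/3329 = 30.9% → Adjuster 2
The in-house team wins each claim group but Adjuster 2 wins overall — the comparison reverses. The in-house team's claims skew toward complex, which has a lower base rate.

No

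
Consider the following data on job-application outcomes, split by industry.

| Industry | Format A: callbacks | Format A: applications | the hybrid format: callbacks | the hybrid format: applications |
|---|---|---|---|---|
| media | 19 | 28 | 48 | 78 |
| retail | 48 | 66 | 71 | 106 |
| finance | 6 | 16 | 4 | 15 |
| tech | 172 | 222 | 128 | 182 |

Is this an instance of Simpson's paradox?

Media: Format A 19/28 = 67.9%, the hybrid format 48/78 = 61.5% → Format A
Retail: Format A 48/66 = 72.7%, the hybrid format 71/106 = 67.0% → Format A
Finance: Format A 6/16 = 37.5%, the hybrid format 4/15 = 26.7% → Format A
Tech: Format A 172/222 = 77.5%, the hybrid format 128/182 = 70.3% → Format A
Overall: Format A 245/332 = 73.8%, the hybrid format 251/381 = 65.9% → Format A
Format A wins overall and in every industry group — no reversal.

No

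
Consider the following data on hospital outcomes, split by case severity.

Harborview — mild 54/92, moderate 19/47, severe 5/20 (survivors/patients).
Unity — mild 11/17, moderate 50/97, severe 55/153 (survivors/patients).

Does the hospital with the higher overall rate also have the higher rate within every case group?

No

Mild: Harborview 54/92 = 58.7%, Unity 11/17 = 64.7% → Unity
Moderate: Harborview 19/47 = 40.4%, Unity 50/97 = 51.5% → Unity
Severe: Harborview 5/20 = 25.0%, Unity 55/153 = 35.9% → Unity
Overall: Harborview 78/159 = 49.1%, Unity 116/267 = 43.4% → Harborview
Unity wins each case group but Harborview wins overall — the comparison reverses. Unity's patients skew toward severe, which has a lower base rate.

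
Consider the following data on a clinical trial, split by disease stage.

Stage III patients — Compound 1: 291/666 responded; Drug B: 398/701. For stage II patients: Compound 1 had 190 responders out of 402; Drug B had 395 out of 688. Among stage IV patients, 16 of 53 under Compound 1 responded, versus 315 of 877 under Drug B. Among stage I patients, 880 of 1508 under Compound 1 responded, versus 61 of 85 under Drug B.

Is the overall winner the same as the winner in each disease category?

Stage III: Compound 1 291/666 = 43.7%, Drug B 398/701 = 56.8% → Drug B
Stage II: Compound 1 190/402 = 47.3%, Drug B 395/688 = 57.4% → Drug B
Stage IV: Compound 1 16/53 = 30.2%, Drug B 315/877 = 35.9% → Drug B
Stage I: Compound 1 880/1508 = 58.4%, Drug B 61/85 = 71.8% → Drug B
Overall: Compound 1 1377/2629 = 52.4%, Drug B 1169/2351 = 49.7% → Compound 1
Drug B wins each disease group but Compound 1 wins overall — the comparison reverses. Drug B's patients skew toward stage IV, which has a lower base rate.

No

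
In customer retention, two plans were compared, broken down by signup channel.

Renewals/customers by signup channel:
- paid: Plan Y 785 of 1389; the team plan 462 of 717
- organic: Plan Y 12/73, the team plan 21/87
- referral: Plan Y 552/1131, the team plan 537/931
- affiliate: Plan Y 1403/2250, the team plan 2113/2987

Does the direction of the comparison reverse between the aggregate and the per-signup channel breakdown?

Paid: Plan Y 785/1389 = 56.5%, the team plan 462/717 = 64.4% → the team plan
Organic: Plan Y 12/73 = 16.4%, the team plan 21/87 = 24.1% → the team plan
Referral: Plan Y 552/1131 = 48.8%, the team plan 537/931 = 57.7% → the team plan
Affiliate: Plan Y 1403/2250 = 62.4%, the team plan 2113/2987 = 70.7% → the team plan
Overall: Plan Y 2752/4843 = 56.8%, the team plan 3133/4722 = 66.3% → the team plan
The team plan wins overall and in every signup group — no reversal.

No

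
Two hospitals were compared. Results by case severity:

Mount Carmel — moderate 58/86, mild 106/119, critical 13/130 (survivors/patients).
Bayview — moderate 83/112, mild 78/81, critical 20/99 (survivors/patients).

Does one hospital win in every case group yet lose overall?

Moderate: Mount Carmel 58/86 = 67.4%, Bayview 83/112 = 74.1% → Bayview
Mild: Mount Carmel 106/119 = 89.1%, Bayview 78/81 = 96.3% → Bayview
Critical: Mount Carmel 13/130 = 10.0%, Bayview 20/99 = 20.2% → Bayview
Overall: Mount Carmel 177/335 = 52.8%, Bayview 181/292 = 62.0% → Bayview
Bayview wins overall and in every case group — no reversal.

No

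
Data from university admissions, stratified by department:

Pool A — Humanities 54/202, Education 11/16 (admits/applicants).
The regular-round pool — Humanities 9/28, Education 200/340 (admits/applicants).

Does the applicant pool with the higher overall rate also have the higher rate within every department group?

No

Humanities: Pool A 54/202 = 26.7%, the regular-round pool 9/28 = 32.1% → the regular-round pool
Education: Pool A 11/16 = 68.8%, the regular-round pool 200/340 = 58.8% → Pool A
Overall: Pool A 65/218 = 29.8%, the regular-round pool 209/368 = 56.8% → the regular-round pool
Neither sweeps: Pool A wins 1 of 2 groups, the regular-round pool wins 1. The regular-round pool wins overall but not every group — no Simpson reversal.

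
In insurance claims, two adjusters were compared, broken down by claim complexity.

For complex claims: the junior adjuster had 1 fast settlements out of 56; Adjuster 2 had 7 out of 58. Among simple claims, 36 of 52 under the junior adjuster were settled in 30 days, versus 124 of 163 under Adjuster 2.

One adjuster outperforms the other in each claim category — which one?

Adjuster 2

Complex: the junior adjuster 1/56 = 1.8%, Adjuster 2 7/58 = 12.1% → Adjuster 2
Simple: the junior adjuster 36/52 = 69.2%, Adjuster 2 124/163 = 76.1% → Adjuster 2
Adjuster 2 has the higher rate in both groups.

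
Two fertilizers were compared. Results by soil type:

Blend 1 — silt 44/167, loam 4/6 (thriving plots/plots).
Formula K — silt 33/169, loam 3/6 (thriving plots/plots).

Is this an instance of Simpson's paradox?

Silt: Blend 1 44/167 = 26.3%, Formula K 33/169 = 19.5% → Blend 1
Loam: Blend 1 4/6 = 66.7%, Formula K 3/6 = 50.0% → Blend 1
Overall: Blend 1 48/173 = 27.7%, Formula K 36/175 = 20.6% → Blend 1
Blend 1 wins overall and in every soil group — no reversal.

No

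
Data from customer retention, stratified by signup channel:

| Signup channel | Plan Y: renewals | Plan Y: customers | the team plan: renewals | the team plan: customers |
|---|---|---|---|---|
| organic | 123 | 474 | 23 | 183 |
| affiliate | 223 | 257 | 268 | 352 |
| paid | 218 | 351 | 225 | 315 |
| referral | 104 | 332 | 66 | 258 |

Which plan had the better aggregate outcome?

the team plan

Organic: Plan Y 123/474 = 25.9%, the team plan 23/183 = 12.6% → Plan Y
Affiliate: Plan Y 223/257 = 86.8%, the team plan 268/352 = 76.1% → Plan Y
Paid: Plan Y 218/351 = 62.1%, the team plan 225/315 = 71.4% → the team plan
Referral: Plan Y 104/332 = 31.3%, the team plan 66/258 = 25.6% → Plan Y
Overall: Plan Y 668/1414 = 47.2%, the team plan 582/1108 = 52.5% → the team plan
(Neither sweeps every signup group, but the team plan has the higher pooled rate.)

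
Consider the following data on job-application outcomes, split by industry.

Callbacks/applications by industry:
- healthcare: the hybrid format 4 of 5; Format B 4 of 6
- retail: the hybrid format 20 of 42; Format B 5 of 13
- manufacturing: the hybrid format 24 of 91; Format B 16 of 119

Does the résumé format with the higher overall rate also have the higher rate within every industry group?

Yes

Healthcare: the hybrid format 4/5 = 80.0%, Format B 4/6 = 66.7% → the hybrid format
Retail: the hybrid format 20/42 = 47.6%, Format B 5/13 = 38.5% → the hybrid format
Manufacturing: the hybrid format 24/91 = 26.4%, Format B 16/119 = 13.4% → the hybrid format
Overall: the hybrid format 48/138 = 34.8%, Format B 25/138 = 18.1% → the hybrid format
The hybrid format wins overall and in every industry group — no reversal.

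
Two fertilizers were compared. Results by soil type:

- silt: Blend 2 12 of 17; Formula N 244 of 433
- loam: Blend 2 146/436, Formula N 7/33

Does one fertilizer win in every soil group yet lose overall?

Silt: Blend 2 12/17 = 70.6%, Formula N 244/433 = 56.4% → Blend 2
Loam: Blend 2 146/436 = 33.5%, Formula N 7/33 = 21.2% → Blend 2
Overall: Blend 2 158/453 = 34.9%, Formula N 251/466 = 53.9% → Formula N
Blend 2 wins each soil group but Formula N wins overall — the comparison reverses. Blend 2's plots skew toward loam, which has a lower base rate.

Yes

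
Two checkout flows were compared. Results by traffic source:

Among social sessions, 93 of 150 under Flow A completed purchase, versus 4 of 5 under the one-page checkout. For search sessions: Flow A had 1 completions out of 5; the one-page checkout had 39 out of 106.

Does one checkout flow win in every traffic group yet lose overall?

Social: Flow A 93/150 = 62.0%, the one-page checkout 4/5 = 80.0% → the one-page checkout
Search: Flow A 1/5 = 20.0%, the one-page checkout 39/106 = 36.8% → the one-page checkout
Overall: Flow A 94/155 = 60.6%, the one-page checkout 43/111 = 38.7% → Flow A
The one-page checkout wins each traffic group but Flow A wins overall — the comparison reverses. The one-page checkout's sessions skew toward search, which has a lower base rate.

Yes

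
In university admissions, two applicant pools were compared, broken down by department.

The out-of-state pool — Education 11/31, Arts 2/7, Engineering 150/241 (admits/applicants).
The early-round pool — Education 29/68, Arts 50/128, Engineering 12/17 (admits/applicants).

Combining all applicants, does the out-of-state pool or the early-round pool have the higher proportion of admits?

Education: the out-of-state pool 11/31 = 35.5%, the early-round pool 29/68 = 42.6% → the early-round pool
Arts: the out-of-state pool 2/7 = 28.6%, the early-round pool 50/128 = 39.1% → the early-round pool
Engineering: the out-of-state pool 150/241 = 62.2%, the early-round pool 12/17 = 70.6% → the early-round pool
Overall: the out-of-state pool 163/279 = 58.4%, the early-round pool 91/213 = 42.7% → the out-of-state pool
(The early-round pool wins every department group but the out-of-state pool wins overall — the early-round pool's applicants skew toward the low-rate Arts group.)

the out-of-state pool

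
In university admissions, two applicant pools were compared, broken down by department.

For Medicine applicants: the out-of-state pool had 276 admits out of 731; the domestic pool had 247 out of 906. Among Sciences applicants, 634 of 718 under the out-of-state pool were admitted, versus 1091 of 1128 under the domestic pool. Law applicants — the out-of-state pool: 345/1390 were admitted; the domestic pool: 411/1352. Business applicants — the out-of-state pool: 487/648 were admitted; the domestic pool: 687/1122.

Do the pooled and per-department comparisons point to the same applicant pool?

No

Medicine: the out-of-state pool 276/731 = 37.8%, the domestic pool 247/906 = 27.3% → the out-of-state pool
Sciences: the out-of-state pool 634/718 = 88.3%, the domestic pool 1091/1128 = 96.7% → the domestic pool
Law: the out-of-state pool 345/1390 = 24.8%, the domestic pool 411/1352 = 30.4% → the domestic pool
Business: the out-of-state pool 487/648 = 75.2%, the domestic pool 687/1122 = 61.2% → the out-of-state pool
Overall: the out-of-state pool 1742/3487 = 50.0%, the domestic pool 2436/4508 = 54.0% → the domestic pool
Neither sweeps: the out-of-state pool wins 2 of 4 groups, the domestic pool wins 2. The domestic pool wins overall but not every group — no Simpson reversal.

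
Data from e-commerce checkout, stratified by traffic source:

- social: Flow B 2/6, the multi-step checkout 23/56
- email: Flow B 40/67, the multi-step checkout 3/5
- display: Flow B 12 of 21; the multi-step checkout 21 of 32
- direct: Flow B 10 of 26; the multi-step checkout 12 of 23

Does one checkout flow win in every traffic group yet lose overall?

Yes

Social: Flow B 2/6 = 33.3%, the multi-step checkout 23/56 = 41.1% → the multi-step checkout
Email: Flow B 40/67 = 59.7%, the multi-step checkout 3/5 = 60.0% → the multi-step checkout
Display: Flow B 12/21 = 57.1%, the multi-step checkout 21/32 = 65.6% → the multi-step checkout
Direct: Flow B 10/26 = 38.5%, the multi-step checkout 12/23 = 52.2% → the multi-step checkout
Overall: Flow B 64/120 = 53.3%, the multi-step checkout 59/116 = 50.9% → Flow B
The multi-step checkout wins each traffic group but Flow B wins overall — the comparison reverses. The multi-step checkout's sessions skew toward social, which has a lower base rate.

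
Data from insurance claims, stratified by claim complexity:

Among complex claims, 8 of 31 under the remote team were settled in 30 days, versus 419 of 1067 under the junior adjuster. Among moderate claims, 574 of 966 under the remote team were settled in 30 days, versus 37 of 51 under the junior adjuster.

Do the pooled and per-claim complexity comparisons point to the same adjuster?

Complex: the remote team 8/31 = 25.8%, the junior adjuster 419/1067 = 39.3% → the junior adjuster
Moderate: the remote team 574/966 = 59.4%, the junior adjuster 37/51 = 72.5% → the junior adjuster
Overall: the remote team 582/997 = 58.4%, the junior adjuster 456/1118 = 40.8% → the remote team
The junior adjuster wins each claim group but the remote team wins overall — the comparison reverses. The junior adjuster's claims skew toward complex, which has a lower base rate.

No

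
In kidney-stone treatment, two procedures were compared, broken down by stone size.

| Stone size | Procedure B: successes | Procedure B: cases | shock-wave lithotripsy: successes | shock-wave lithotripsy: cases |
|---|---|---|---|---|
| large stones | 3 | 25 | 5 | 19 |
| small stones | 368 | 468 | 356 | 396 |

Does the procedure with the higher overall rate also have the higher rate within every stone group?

Yes

Large stones: Procedure B 3/25 = 12.0%, shock-wave lithotripsy 5/19 = 26.3% → shock-wave lithotripsy
Small stones: Procedure B 368/468 = 78.6%, shock-wave lithotripsy 356/396 = 89.9% → shock-wave lithotripsy
Overall: Procedure B 371/493 = 75.3%, shock-wave lithotripsy 361/415 = 87.0% → shock-wave lithotripsy
Shock-wave lithotripsy wins overall and in every stone group — no reversal.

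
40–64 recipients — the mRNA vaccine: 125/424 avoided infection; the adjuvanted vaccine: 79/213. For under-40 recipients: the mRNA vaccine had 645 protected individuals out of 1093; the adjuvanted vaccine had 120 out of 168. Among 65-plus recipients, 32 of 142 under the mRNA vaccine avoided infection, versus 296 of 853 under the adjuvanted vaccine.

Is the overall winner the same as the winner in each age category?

No

40–64: the mRNA vaccine 125/424 = 29.5%, the adjuvanted vaccine 79/213 = 37.1% → the adjuvanted vaccine
Under-40: the mRNA vaccine 645/1093 = 59.0%, the adjuvanted vaccine 120/168 = 71.4% → the adjuvanted vaccine
65-plus: the mRNA vaccine 32/142 = 22.5%, the adjuvanted vaccine 296/853 = 34.7% → the adjuvanted vaccine
Overall: the mRNA vaccine 802/1659 = 48.3%, the adjuvanted vaccine 495/1234 = 40.1% → the mRNA vaccine
The adjuvanted vaccine wins each age group but the mRNA vaccine wins overall — the comparison reverses. The adjuvanted vaccine's recipients skew toward 65-plus, which has a lower base rate.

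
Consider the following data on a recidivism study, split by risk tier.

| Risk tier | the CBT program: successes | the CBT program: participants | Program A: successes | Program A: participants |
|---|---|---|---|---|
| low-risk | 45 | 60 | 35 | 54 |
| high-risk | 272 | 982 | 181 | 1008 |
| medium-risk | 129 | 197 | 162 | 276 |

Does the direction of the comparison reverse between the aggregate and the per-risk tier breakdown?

No

Low-risk: the CBT program 45/60 = 75.0%, Program A 35/54 = 64.8% → the CBT program
High-risk: the CBT program 272/982 = 27.7%, Program A 181/1008 = 18.0% → the CBT program
Medium-risk: the CBT program 129/197 = 65.5%, Program A 162/276 = 58.7% → the CBT program
Overall: the CBT program 446/1239 = 36.0%, Program A 378/1338 = 28.3% → the CBT program
The CBT program wins overall and in every risk group — no reversal.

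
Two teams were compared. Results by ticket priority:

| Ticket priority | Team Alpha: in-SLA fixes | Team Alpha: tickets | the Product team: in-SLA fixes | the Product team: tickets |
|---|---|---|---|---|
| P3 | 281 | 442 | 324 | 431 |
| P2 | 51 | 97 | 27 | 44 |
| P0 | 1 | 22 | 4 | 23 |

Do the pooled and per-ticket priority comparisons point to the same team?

Yes

P3: Team Alpha 281/442 = 63.6%, the Product team 324/431 = 75.2% → the Product team
P2: Team Alpha 51/97 = 52.6%, the Product team 27/44 = 61.4% → the Product team
P0: Team Alpha 1/22 = 4.5%, the Product team 4/23 = 17.4% → the Product team
Overall: Team Alpha 333/561 = 59.4%, the Product team 355/498 = 71.3% → the Product team
The Product team wins overall and in every ticket group — no reversal.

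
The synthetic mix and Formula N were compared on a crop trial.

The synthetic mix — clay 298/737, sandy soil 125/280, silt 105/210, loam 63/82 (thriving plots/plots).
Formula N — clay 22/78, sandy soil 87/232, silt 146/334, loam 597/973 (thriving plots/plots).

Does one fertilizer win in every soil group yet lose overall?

Yes

Clay: the synthetic mix 298/737 = 40.4%, Formula N 22/78 = 28.2% → the synthetic mix
Sandy soil: the synthetic mix 125/280 = 44.6%, Formula N 87/232 = 37.5% → the synthetic mix
Silt: the synthetic mix 105/210 = 50.0%, Formula N 146/334 = 43.7% → the synthetic mix
Loam: the synthetic mix 63/82 = 76.8%, Formula N 597/973 = 61.4% → the synthetic mix
Overall: the synthetic mix 591/1309 = 45.1%, Formula N 852/1617 = 52.7% → Formula N
The synthetic mix wins each soil group but Formula N wins overall — the comparison reverses. The synthetic mix's plots skew toward clay, which has a lower base rate.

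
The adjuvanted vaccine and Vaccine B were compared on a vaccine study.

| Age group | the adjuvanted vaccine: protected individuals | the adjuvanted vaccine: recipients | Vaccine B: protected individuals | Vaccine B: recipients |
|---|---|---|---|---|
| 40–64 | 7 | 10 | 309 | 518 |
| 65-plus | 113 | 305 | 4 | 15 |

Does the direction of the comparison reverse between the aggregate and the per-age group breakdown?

40–64: the adjuvanted vaccine 7/10 = 70.0%, Vaccine B 309/518 = 59.7% → the adjuvanted vaccine
65-plus: the adjuvanted vaccine 113/305 = 37.0%, Vaccine B 4/15 = 26.7% → the adjuvanted vaccine
Overall: the adjuvanted vaccine 120/315 = 38.1%, Vaccine B 313/533 = 58.7% → Vaccine B
The adjuvanted vaccine wins each age group but Vaccine B wins overall — the comparison reverses. The adjuvanted vaccine's recipients skew toward 65-plus, which has a lower base rate.

Yes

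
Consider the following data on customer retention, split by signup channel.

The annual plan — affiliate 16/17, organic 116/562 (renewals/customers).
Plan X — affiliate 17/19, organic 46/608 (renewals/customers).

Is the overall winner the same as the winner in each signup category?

Yes

Affiliate: the annual plan 16/17 = 94.1%, Plan X 17/19 = 89.5% → the annual plan
Organic: the annual plan 116/562 = 20.6%, Plan X 46/608 = 7.6% → the annual plan
Overall: the annual plan 132/579 = 22.8%, Plan X 63/627 = 10.0% → the annual plan
The annual plan wins overall and in every signup group — no reversal.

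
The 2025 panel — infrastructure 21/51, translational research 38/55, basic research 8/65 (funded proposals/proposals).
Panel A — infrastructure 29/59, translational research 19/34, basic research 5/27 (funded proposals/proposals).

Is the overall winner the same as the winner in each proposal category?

Infrastructure: the 2025 panel 21/51 = 41.2%, Panel A 29/59 = 49.2% → Panel A
Translational research: the 2025 panel 38/55 = 69.1%, Panel A 19/34 = 55.9% → the 2025 panel
Basic research: the 2025 panel 8/65 = 12.3%, Panel A 5/27 = 18.5% → Panel A
Overall: the 2025 panel 67/171 = 39.2%, Panel A 53/120 = 44.2% → Panel A
Neither sweeps: the 2025 panel wins 1 of 3 groups, Panel A wins 2. Panel A wins overall but not every group — no Simpson reversal.

No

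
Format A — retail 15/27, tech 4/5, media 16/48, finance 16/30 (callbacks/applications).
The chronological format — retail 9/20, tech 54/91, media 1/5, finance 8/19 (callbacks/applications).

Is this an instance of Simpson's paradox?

Retail: Format A 15/27 = 55.6%, the chronological format 9/20 = 45.0% → Format A
Tech: Format A 4/5 = 80.0%, the chronological format 54/91 = 59.3% → Format A
Media: Format A 16/48 = 33.3%, the chronological format 1/5 = 20.0% → Format A
Finance: Format A 16/30 = 53.3%, the chronological format 8/19 = 42.1% → Format A
Overall: Format A 51/110 = 46.4%, the chronological format 72/135 = 53.3% → the chronological format
Format A wins each industry group but the chronological format wins overall — the comparison reverses. Format A's applications skew toward media, which has a lower base rate.

Yes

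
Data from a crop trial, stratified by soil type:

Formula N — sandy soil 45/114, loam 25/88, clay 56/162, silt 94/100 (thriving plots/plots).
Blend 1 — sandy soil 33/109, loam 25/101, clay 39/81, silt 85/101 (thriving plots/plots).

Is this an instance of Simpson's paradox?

No

Sandy soil: Formula N 45/114 = 39.5%, Blend 1 33/109 = 30.3% → Formula N
Loam: Formula N 25/88 = 28.4%, Blend 1 25/101 = 24.8% → Formula N
Clay: Formula N 56/162 = 34.6%, Blend 1 39/81 = 48.1% → Blend 1
Silt: Formula N 94/100 = 94.0%, Blend 1 85/101 = 84.2% → Formula N
Overall: Formula N 220/464 = 47.4%, Blend 1 182/392 = 46.4% → Formula N
Neither sweeps: Formula N wins 3 of 4 groups, Blend 1 wins 1. Formula N wins overall but not every group — no Simpson reversal.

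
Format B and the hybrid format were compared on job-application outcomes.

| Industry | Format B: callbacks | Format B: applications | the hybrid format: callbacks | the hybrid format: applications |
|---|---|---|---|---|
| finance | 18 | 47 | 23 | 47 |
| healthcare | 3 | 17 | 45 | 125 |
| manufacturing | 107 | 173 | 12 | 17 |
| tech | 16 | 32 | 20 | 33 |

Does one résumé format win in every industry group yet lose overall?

Yes

Finance: Format B 18/47 = 38.3%, the hybrid format 23/47 = 48.9% → the hybrid format
Healthcare: Format B 3/17 = 17.6%, the hybrid format 45/125 = 36.0% → the hybrid format
Manufacturing: Format B 107/173 = 61.8%, the hybrid format 12/17 = 70.6% → the hybrid format
Tech: Format B 16/32 = 50.0%, the hybrid format 20/33 = 60.6% → the hybrid format
Overall: Format B 144/269 = 53.5%, the hybrid format 100/222 = 45.0% → Format B
The hybrid format wins each industry group but Format B wins overall — the comparison reverses. The hybrid format's applications skew toward healthcare, which has a lower base rate.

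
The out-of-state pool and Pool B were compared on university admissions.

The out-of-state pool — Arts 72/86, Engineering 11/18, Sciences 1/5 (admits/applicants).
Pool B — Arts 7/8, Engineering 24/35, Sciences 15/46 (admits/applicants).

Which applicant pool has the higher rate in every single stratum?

Arts: the out-of-state pool 72/86 = 83.7%, Pool B 7/8 = 87.5% → Pool B
Engineering: the out-of-state pool 11/18 = 61.1%, Pool B 24/35 = 68.6% → Pool B
Sciences: the out-of-state pool 1/5 = 20.0%, Pool B 15/46 = 32.6% → Pool B
Pool B has the higher rate in all 3 groups.

Pool B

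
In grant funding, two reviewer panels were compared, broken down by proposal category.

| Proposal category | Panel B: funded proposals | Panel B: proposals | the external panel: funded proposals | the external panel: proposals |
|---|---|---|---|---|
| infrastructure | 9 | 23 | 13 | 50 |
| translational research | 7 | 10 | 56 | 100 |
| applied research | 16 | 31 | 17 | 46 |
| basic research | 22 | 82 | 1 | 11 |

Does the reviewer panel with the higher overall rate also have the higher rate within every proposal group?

Infrastructure: Panel B 9/23 = 39.1%, the external panel 13/50 = 26.0% → Panel B
Translational research: Panel B 7/10 = 70.0%, the external panel 56/100 = 56.0% → Panel B
Applied research: Panel B 16/31 = 51.6%, the external panel 17/46 = 37.0% → Panel B
Basic research: Panel B 22/82 = 26.8%, the external panel 1/11 = 9.1% → Panel B
Overall: Panel B 54/146 = 37.0%, the external panel 87/207 = 42.0% → the external panel
Panel B wins each proposal group but the external panel wins overall — the comparison reverses. Panel B's proposals skew toward basic research, which has a lower base rate.

No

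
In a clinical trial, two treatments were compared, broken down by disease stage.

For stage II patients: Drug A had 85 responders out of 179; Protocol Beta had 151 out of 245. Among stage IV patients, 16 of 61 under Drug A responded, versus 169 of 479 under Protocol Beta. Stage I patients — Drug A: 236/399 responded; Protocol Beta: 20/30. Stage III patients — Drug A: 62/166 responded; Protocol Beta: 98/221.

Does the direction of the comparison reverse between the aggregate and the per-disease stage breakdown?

Stage II: Drug A 85/179 = 47.5%, Protocol Beta 151/245 = 61.6% → Protocol Beta
Stage IV: Drug A 16/61 = 26.2%, Protocol Beta 169/479 = 35.3% → Protocol Beta
Stage I: Drug A 236/399 = 59.1%, Protocol Beta 20/30 = 66.7% → Protocol Beta
Stage III: Drug A 62/166 = 37.3%, Protocol Beta 98/221 = 44.3% → Protocol Beta
Overall: Drug A 399/805 = 49.6%, Protocol Beta 438/975 = 44.9% → Drug A
Protocol Beta wins each disease group but Drug A wins overall — the comparison reverses. Protocol Beta's patients skew toward stage IV, which has a lower base rate.

Yes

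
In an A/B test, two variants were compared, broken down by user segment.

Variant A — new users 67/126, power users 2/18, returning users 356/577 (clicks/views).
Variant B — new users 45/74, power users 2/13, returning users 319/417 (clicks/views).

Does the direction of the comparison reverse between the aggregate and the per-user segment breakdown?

New users: Variant A 67/126 = 53.2%, Variant B 45/74 = 60.8% → Variant B
Power users: Variant A 2/18 = 11.1%, Variant B 2/13 = 15.4% → Variant B
Returning users: Variant A 356/577 = 61.7%, Variant B 319/417 = 76.5% → Variant B
Overall: Variant A 425/721 = 58.9%, Variant B 366/504 = 72.6% → Variant B
Variant B wins overall and in every user group — no reversal.

No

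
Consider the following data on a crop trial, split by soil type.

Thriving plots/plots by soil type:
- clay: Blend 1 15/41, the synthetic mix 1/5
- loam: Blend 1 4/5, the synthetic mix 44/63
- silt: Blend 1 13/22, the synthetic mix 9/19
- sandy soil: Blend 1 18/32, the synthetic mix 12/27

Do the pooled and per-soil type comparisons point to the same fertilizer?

Clay: Blend 1 15/41 = 36.6%, the synthetic mix 1/5 = 20.0% → Blend 1
Loam: Blend 1 4/5 = 80.0%, the synthetic mix 44/63 = 69.8% → Blend 1
Silt: Blend 1 13/22 = 59.1%, the synthetic mix 9/19 = 47.4% → Blend 1
Sandy soil: Blend 1 18/32 = 56.2%, the synthetic mix 12/27 = 44.4% → Blend 1
Overall: Blend 1 50/100 = 50.0%, the synthetic mix 66/114 = 57.9% → the synthetic mix
Blend 1 wins each soil group but the synthetic mix wins overall — the comparison reverses. Blend 1's plots skew toward clay, which has a lower base rate.

No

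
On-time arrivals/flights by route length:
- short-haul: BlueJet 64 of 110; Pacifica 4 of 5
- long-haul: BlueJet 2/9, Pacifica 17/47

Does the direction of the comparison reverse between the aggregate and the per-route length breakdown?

Yes

Short-haul: BlueJet 64/110 = 58.2%, Pacifica 4/5 = 80.0% → Pacifica
Long-haul: BlueJet 2/9 = 22.2%, Pacifica 17/47 = 36.2% → Pacifica
Overall: BlueJet 66/119 = 55.5%, Pacifica 21/52 = 40.4% → BlueJet
Pacifica wins each route group but BlueJet wins overall — the comparison reverses. Pacifica's flights skew toward long-haul, which has a lower base rate.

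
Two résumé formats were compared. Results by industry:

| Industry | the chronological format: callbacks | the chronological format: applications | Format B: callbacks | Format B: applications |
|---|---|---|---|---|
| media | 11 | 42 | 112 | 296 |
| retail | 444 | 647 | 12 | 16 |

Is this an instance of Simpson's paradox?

Media: the chronological format 11/42 = 26.2%, Format B 112/296 = 37.8% → Format B
Retail: the chronological format 444/647 = 68.6%, Format B 12/16 = 75.0% → Format B
Overall: the chronological format 455/689 = 66.0%, Format B 124/312 = 39.7% → the chronological format
Format B wins each industry group but the chronological format wins overall — the comparison reverses. Format B's applications skew toward media, which has a lower base rate.

Yes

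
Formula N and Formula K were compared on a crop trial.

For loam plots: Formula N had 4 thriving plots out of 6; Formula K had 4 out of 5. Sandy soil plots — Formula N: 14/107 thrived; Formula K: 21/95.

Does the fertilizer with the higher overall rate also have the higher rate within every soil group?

Yes

Loam: Formula N 4/6 = 66.7%, Formula K 4/5 = 80.0% → Formula K
Sandy soil: Formula N 14/107 = 13.1%, Formula K 21/95 = 22.1% → Formula K
Overall: Formula N 18/113 = 15.9%, Formula K 25/100 = 25.0% → Formula K
Formula K wins overall and in every soil group — no reversal.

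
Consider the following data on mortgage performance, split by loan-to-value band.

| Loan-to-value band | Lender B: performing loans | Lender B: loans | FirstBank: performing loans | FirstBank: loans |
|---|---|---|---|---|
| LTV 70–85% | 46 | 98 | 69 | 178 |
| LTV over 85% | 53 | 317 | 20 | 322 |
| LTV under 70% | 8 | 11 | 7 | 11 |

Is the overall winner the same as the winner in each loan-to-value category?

LTV 70–85%: Lender B 46/98 = 46.9%, FirstBank 69/178 = 38.8% → Lender B
LTV over 85%: Lender B 53/317 = 16.7%, FirstBank 20/322 = 6.2% → Lender B
LTV under 70%: Lender B 8/11 = 72.7%, FirstBank 7/11 = 63.6% → Lender B
Overall: Lender B 107/426 = 25.1%, FirstBank 96/511 = 18.8% → Lender B
Lender B wins overall and in every loan-to-value group — no reversal.

Yes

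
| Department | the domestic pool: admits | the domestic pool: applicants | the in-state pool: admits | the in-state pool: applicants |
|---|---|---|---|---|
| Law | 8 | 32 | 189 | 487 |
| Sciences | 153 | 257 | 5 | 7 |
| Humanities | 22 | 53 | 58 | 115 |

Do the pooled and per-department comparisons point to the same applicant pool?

Law: the domestic pool 8/32 = 25.0%, the in-state pool 189/487 = 38.8% → the in-state pool
Sciences: the domestic pool 153/257 = 59.5%, the in-state pool 5/7 = 71.4% → the in-state pool
Humanities: the domestic pool 22/53 = 41.5%, the in-state pool 58/115 = 50.4% → the in-state pool
Overall: the domestic pool 183/342 = 53.5%, the in-state pool 252/609 = 41.4% → the domestic pool
The in-state pool wins each department group but the domestic pool wins overall — the comparison reverses. The in-state pool's applicants skew toward Law, which has a lower base rate.

No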